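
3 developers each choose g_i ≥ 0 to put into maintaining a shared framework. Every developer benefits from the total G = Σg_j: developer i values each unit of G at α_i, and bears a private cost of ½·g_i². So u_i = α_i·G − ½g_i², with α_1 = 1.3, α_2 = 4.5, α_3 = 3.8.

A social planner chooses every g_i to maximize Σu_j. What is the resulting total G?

Planner FOC: ∂(Σu_j)/∂g_i = (Σα_j) − g_i = 0, so g_i^SO = Σα_j = 9.6 for every i; G^SO = 28.8.

28.8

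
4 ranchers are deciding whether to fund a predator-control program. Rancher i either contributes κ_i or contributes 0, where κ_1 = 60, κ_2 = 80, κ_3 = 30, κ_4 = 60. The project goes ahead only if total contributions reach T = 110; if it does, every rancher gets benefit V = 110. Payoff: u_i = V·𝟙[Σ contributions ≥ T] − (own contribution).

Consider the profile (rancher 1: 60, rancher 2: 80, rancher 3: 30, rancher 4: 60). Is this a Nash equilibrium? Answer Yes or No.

No

Total = 230 ≥ 110: provided.
Rancher 1 (pledges 60, payoff 50): dropping to 0 → total 170, payoff 110. Profitable deviation.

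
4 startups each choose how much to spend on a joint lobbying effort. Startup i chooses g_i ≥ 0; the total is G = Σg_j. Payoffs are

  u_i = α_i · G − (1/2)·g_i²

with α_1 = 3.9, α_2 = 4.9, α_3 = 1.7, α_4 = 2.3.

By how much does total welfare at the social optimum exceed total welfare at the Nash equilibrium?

187.54

Startup i's FOC: ∂u_i/∂g_i = α_i − g_i = 0, so g_i* = α_i.
NE contributions = (3.9, 4.9, 1.7, 2.3); G = 12.8.
W^NE = (Σα)·G − ½Σα_i² = 12.8² − ½·47.4 = 140.14.
Planner sets g_i = Σα_j = 12.8 for every i, so G^SO = 4·12.8 = 51.2.
W^SO = (Σα)·G^SO − ½·4·(Σα)² = (4/2)·12.8² = 327.68.
Deadweight loss = W^SO − W^NE = 187.54.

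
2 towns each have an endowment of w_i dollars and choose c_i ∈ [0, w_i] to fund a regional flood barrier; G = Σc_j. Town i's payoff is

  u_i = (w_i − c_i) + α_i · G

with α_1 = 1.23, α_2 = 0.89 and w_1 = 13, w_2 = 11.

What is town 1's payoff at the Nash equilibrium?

∂u_i/∂c_i = α_i − 1, so town i contributes w_i if α_i > 1, else 0.
α_i > 1 for i ∈ {1}; NE contributions (13, 0), G = 13.
u_1 = (13 − 13) + 1.23·13 = 15.99.

15.99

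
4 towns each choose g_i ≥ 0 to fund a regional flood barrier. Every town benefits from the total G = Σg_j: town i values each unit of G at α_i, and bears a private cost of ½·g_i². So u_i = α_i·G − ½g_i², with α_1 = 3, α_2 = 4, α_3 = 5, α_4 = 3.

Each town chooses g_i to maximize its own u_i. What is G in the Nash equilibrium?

15

Town i's FOC: ∂u_i/∂g_i = α_i − g_i = 0, so g_i* = α_i.
NE contributions = (3, 4, 5, 3); G = 15.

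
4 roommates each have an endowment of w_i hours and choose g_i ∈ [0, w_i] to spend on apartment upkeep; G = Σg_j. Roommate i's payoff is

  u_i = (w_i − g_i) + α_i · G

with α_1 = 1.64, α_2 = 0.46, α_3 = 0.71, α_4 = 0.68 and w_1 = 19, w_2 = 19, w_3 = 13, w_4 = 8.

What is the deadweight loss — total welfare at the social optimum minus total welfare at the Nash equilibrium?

99.6

∂u_i/∂g_i = α_i − 1, so roommate i contributes w_i if α_i > 1, else 0.
α_i > 1 for i ∈ {1}; NE contributions (19, 0, 0, 0), G = 19.
W^NE = Σw_i − G^NE + (Σα_i)·G^NE = 59 + 2.49·19 = 106.31.
Planner: ∂(Σu_j)/∂g_i = Σα_j − 1 = 2.49 > 0, so everyone contributes w_i; G^SO = 59, W^SO = 59 + 2.49·59 = 205.91.
Deadweight loss = 99.6.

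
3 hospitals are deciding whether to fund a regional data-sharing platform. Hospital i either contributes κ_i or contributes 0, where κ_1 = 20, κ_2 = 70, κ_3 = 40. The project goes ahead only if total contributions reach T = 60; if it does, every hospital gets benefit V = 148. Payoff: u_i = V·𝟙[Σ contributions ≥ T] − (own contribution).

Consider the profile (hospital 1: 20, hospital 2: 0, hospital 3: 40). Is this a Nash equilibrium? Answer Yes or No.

Total = 60 ≥ 60: provided.
Hospital 1 (pledges 20, payoff 128): dropping to 0 → total 40, payoff 0. No gain.
Hospital 2 (pledges 0, payoff 148): pledging 70 → total 130, payoff 78. No gain.
Hospital 3 (pledges 40, payoff 108): dropping to 0 → total 20, payoff 0. No gain.

Yes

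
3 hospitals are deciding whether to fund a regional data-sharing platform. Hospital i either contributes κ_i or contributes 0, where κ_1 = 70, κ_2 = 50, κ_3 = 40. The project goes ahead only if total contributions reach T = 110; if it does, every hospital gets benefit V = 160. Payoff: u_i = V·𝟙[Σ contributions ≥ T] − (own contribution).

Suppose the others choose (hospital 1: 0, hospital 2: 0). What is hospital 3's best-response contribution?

0

Others' total = 0. Even contributing 40 gives 40 < 110: no benefit either way.
Best response: 0.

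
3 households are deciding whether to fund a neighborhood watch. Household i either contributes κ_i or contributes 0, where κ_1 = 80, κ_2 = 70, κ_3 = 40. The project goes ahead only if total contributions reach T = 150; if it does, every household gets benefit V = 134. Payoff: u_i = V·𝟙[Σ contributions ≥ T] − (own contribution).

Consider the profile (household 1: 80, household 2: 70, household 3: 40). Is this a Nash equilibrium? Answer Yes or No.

Total = 190 ≥ 150: provided.
Household 1 (pledges 80, payoff 54): dropping to 0 → total 110, payoff 0. No gain.
Household 2 (pledges 70, payoff 64): dropping to 0 → total 120, payoff 0. No gain.
Household 3 (pledges 40, payoff 94): dropping to 0 → total 150, payoff 134. Profitable deviation.

No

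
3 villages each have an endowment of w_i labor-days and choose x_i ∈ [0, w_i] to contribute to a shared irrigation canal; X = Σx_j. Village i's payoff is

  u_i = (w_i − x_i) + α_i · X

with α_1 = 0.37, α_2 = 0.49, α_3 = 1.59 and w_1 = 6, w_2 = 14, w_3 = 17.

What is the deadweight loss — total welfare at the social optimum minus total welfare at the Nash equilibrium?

29

∂u_i/∂x_i = α_i − 1, so village i contributes w_i if α_i > 1, else 0.
α_i > 1 for i ∈ {3}; NE contributions (0, 0, 17), X = 17.
W^NE = Σw_i − X^NE + (Σα_i)·X^NE = 37 + 1.45·17 = 61.65.
Planner: ∂(Σu_j)/∂x_i = Σα_j − 1 = 1.45 > 0, so everyone contributes w_i; X^SO = 37, W^SO = 37 + 1.45·37 = 90.65.
Deadweight loss = 29.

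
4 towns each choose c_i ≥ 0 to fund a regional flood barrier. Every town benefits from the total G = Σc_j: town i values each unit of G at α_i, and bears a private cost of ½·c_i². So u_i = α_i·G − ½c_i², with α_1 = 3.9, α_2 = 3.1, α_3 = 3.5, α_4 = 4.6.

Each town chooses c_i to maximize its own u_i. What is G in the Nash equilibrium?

Town i's FOC: ∂u_i/∂c_i = α_i − c_i = 0, so c_i* = α_i.
NE contributions = (3.9, 3.1, 3.5, 4.6); G = 15.1.

15.1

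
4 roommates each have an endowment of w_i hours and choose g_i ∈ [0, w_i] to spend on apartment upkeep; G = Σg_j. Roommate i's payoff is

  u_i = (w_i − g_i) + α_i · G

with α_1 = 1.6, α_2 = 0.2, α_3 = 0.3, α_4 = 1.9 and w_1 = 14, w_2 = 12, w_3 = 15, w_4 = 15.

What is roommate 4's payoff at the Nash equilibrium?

55.1

∂u_i/∂g_i = α_i − 1, so roommate i contributes w_i if α_i > 1, else 0.
α_i > 1 for i ∈ {1, 4}; NE contributions (14, 0, 0, 15), G = 29.
u_4 = (15 − 15) + 1.9·29 = 55.1.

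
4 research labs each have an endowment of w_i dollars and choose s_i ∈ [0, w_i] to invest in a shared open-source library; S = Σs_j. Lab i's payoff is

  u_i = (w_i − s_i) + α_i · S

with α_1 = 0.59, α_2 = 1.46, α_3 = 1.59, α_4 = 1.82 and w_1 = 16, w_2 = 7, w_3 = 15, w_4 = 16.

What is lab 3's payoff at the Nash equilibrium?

60.42

∂u_i/∂s_i = α_i − 1, so lab i contributes w_i if α_i > 1, else 0.
α_i > 1 for i ∈ {2, 3, 4}; NE contributions (0, 7, 15, 16), S = 38.
u_3 = (15 − 15) + 1.59·38 = 60.42.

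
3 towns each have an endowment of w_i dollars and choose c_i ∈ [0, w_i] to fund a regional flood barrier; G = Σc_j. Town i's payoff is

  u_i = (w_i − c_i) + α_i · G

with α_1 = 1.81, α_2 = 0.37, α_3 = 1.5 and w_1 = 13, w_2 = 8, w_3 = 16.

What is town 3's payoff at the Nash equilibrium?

43.5

∂u_i/∂c_i = α_i − 1, so town i contributes w_i if α_i > 1, else 0.
α_i > 1 for i ∈ {1, 3}; NE contributions (13, 0, 16), G = 29.
u_3 = (16 − 16) + 1.5·29 = 43.5.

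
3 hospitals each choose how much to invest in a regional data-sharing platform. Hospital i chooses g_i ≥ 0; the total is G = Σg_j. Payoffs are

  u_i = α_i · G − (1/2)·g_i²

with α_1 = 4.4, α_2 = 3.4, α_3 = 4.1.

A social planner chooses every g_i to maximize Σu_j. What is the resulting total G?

Planner FOC: ∂(Σu_j)/∂g_i = (Σα_j) − g_i = 0, so g_i^SO = Σα_j = 11.9 for every i; G^SO = 35.7.

35.7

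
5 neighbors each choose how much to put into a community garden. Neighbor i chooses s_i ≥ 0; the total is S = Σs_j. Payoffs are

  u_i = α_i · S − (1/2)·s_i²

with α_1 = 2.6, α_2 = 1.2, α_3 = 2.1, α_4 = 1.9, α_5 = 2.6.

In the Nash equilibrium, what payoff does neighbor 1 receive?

Neighbor i's FOC: ∂u_i/∂s_i = α_i − s_i = 0, so s_i* = α_i.
NE contributions = (2.6, 1.2, 2.1, 1.9, 2.6); S = 10.4.
u_1 = α_1·S − ½·(s_1)² = 2.6·10.4 − ½·2.6² = 23.66.

23.66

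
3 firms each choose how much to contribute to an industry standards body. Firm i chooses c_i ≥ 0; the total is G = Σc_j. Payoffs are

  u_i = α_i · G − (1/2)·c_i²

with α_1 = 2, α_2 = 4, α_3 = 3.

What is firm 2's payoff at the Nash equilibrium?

28

Firm i's FOC: ∂u_i/∂c_i = α_i − c_i = 0, so c_i* = α_i.
NE contributions = (2, 4, 3); G = 9.
u_2 = α_2·G − ½·(c_2)² = 4·9 − ½·4² = 28.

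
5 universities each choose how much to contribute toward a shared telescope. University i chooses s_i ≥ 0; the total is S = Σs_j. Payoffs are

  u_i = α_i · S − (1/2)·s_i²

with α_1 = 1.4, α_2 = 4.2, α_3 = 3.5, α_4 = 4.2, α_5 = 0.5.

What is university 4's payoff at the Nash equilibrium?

University i's FOC: ∂u_i/∂s_i = α_i − s_i = 0, so s_i* = α_i.
NE contributions = (1.4, 4.2, 3.5, 4.2, 0.5); S = 13.8.
u_4 = α_4·S − ½·(s_4)² = 4.2·13.8 − ½·4.2² = 49.14.

49.14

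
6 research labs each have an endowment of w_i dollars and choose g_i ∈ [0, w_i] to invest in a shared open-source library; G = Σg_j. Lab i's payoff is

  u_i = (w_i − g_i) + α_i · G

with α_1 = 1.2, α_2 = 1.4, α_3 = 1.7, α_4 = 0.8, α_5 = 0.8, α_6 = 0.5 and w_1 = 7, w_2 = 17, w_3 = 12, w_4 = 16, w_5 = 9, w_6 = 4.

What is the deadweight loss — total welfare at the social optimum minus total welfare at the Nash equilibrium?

156.6

∂u_i/∂g_i = α_i − 1, so lab i contributes w_i if α_i > 1, else 0.
α_i > 1 for i ∈ {1, 2, 3}; NE contributions (7, 17, 12, 0, 0, 0), G = 36.
W^NE = Σw_i − G^NE + (Σα_i)·G^NE = 65 + 5.4·36 = 259.4.
Planner: ∂(Σu_j)/∂g_i = Σα_j − 1 = 5.4 > 0, so everyone contributes w_i; G^SO = 65, W^SO = 65 + 5.4·65 = 416.
Deadweight loss = 156.6.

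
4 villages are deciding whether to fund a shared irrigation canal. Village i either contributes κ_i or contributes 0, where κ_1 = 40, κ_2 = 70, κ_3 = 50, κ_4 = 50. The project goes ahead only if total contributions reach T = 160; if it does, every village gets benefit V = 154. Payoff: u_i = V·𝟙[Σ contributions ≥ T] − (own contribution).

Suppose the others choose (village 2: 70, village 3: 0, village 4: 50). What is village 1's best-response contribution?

40

Others' total = 120. Contributing 40 brings total to 160 ≥ 160: gain V − κ_1 = 114.
Best response: 40.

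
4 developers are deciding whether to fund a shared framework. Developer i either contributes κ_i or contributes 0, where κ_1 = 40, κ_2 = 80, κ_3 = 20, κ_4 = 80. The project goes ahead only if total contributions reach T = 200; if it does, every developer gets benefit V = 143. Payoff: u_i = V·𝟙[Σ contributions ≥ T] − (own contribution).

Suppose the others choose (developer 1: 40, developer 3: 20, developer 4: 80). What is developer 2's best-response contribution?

80

Others' total = 140. Contributing 80 brings total to 220 ≥ 200: gain V − κ_2 = 63.
Best response: 80.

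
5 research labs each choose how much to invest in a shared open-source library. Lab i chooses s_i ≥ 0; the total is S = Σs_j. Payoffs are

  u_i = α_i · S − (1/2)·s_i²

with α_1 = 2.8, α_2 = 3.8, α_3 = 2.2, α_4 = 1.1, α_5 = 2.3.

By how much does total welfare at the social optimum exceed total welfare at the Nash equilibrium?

240.07

Lab i's FOC: ∂u_i/∂s_i = α_i − s_i = 0, so s_i* = α_i.
NE contributions = (2.8, 3.8, 2.2, 1.1, 2.3); S = 12.2.
W^NE = (Σα)·S − ½Σα_i² = 12.2² − ½·33.62 = 132.03.
Planner sets s_i = Σα_j = 12.2 for every i, so S^SO = 5·12.2 = 61.
W^SO = (Σα)·S^SO − ½·5·(Σα)² = (5/2)·12.2² = 372.1.
Deadweight loss = W^SO − W^NE = 240.07.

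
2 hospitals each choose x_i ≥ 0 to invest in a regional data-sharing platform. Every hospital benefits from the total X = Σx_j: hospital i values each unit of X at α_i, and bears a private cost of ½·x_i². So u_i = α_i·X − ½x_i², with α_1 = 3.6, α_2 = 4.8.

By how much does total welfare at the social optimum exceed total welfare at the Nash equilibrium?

18

Hospital i's FOC: ∂u_i/∂x_i = α_i − x_i = 0, so x_i* = α_i.
NE contributions = (3.6, 4.8); X = 8.4.
W^NE = (Σα)·X − ½Σα_i² = 8.4² − ½·36 = 52.56.
Planner sets x_i = Σα_j = 8.4 for every i, so X^SO = 2·8.4 = 16.8.
W^SO = (Σα)·X^SO − ½·2·(Σα)² = (2/2)·8.4² = 70.56.
Deadweight loss = W^SO − W^NE = 18.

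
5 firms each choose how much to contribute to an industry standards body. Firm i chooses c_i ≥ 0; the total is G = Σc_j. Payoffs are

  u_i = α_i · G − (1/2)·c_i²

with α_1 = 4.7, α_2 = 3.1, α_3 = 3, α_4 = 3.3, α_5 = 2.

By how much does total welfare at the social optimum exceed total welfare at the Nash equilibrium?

416.61

Firm i's FOC: ∂u_i/∂c_i = α_i − c_i = 0, so c_i* = α_i.
NE contributions = (4.7, 3.1, 3, 3.3, 2); G = 16.1.
W^NE = (Σα)·G − ½Σα_i² = 16.1² − ½·55.59 = 231.415.
Planner sets c_i = Σα_j = 16.1 for every i, so G^SO = 5·16.1 = 80.5.
W^SO = (Σα)·G^SO − ½·5·(Σα)² = (5/2)·16.1² = 648.025.
Deadweight loss = W^SO − W^NE = 416.61.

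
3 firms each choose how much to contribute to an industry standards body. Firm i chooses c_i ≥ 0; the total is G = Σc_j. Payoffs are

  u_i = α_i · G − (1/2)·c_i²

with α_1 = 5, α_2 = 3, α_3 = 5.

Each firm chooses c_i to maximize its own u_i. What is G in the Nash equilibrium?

Firm i's FOC: ∂u_i/∂c_i = α_i − c_i = 0, so c_i* = α_i.
NE contributions = (5, 3, 5); G = 13.

13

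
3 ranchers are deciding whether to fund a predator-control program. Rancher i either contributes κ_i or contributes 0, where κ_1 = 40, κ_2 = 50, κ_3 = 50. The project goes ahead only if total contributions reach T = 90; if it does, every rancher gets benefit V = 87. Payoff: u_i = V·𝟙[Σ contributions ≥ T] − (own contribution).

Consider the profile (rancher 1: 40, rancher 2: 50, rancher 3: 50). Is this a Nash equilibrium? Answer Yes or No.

Total = 140 ≥ 90: provided.
Rancher 1 (pledges 40, payoff 47): dropping to 0 → total 100, payoff 87. Profitable deviation.

No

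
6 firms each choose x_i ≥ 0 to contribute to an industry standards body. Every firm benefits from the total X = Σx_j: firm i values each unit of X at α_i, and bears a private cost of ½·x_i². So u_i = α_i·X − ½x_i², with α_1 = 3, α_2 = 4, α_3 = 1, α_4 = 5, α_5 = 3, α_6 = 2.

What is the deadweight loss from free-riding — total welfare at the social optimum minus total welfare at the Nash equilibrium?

680

Firm i's FOC: ∂u_i/∂x_i = α_i − x_i = 0, so x_i* = α_i.
NE contributions = (3, 4, 1, 5, 3, 2); X = 18.
W^NE = (Σα)·X − ½Σα_i² = 18² − ½·64 = 292.
Planner sets x_i = Σα_j = 18 for every i, so X^SO = 6·18 = 108.
W^SO = (Σα)·X^SO − ½·6·(Σα)² = (6/2)·18² = 972.
Deadweight loss = W^SO − W^NE = 680.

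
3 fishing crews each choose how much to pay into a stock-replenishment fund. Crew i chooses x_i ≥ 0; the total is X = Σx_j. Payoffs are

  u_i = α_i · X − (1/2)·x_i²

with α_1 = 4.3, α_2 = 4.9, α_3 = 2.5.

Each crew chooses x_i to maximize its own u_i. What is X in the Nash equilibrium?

Crew i's FOC: ∂u_i/∂x_i = α_i − x_i = 0, so x_i* = α_i.
NE contributions = (4.3, 4.9, 2.5); X = 11.7.

11.7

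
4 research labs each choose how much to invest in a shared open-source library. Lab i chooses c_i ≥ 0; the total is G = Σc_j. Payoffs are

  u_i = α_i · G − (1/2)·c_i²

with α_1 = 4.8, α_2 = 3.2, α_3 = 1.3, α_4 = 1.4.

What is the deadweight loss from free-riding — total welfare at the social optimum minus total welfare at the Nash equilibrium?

Lab i's FOC: ∂u_i/∂c_i = α_i − c_i = 0, so c_i* = α_i.
NE contributions = (4.8, 3.2, 1.3, 1.4); G = 10.7.
W^NE = (Σα)·G − ½Σα_i² = 10.7² − ½·36.93 = 96.025.
Planner sets c_i = Σα_j = 10.7 for every i, so G^SO = 4·10.7 = 42.8.
W^SO = (Σα)·G^SO − ½·4·(Σα)² = (4/2)·10.7² = 228.98.
Deadweight loss = W^SO − W^NE = 132.955.

132.955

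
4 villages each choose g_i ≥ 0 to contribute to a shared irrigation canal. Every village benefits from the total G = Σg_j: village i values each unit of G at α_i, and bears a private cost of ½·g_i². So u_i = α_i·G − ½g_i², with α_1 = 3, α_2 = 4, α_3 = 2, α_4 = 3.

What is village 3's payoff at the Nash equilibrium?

Village i's FOC: ∂u_i/∂g_i = α_i − g_i = 0, so g_i* = α_i.
NE contributions = (3, 4, 2, 3); G = 12.
u_3 = α_3·G − ½·(g_3)² = 2·12 − ½·2² = 22.

22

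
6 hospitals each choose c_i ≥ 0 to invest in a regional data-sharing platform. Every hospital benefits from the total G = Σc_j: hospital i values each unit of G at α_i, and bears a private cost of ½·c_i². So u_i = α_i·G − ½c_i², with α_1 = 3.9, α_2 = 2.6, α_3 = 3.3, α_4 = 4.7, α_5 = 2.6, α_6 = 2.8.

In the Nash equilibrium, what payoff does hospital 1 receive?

Hospital i's FOC: ∂u_i/∂c_i = α_i − c_i = 0, so c_i* = α_i.
NE contributions = (3.9, 2.6, 3.3, 4.7, 2.6, 2.8); G = 19.9.
u_1 = α_1·G − ½·(c_1)² = 3.9·19.9 − ½·3.9² = 70.005.

70.005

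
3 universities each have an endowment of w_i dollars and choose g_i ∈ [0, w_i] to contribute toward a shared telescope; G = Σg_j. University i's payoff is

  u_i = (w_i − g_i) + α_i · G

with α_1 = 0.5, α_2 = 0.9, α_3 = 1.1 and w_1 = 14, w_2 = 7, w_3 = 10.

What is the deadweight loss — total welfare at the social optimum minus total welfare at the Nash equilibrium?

31.5

∂u_i/∂g_i = α_i − 1, so university i contributes w_i if α_i > 1, else 0.
α_i > 1 for i ∈ {3}; NE contributions (0, 0, 10), G = 10.
W^NE = Σw_i − G^NE + (Σα_i)·G^NE = 31 + 1.5·10 = 46.
Planner: ∂(Σu_j)/∂g_i = Σα_j − 1 = 1.5 > 0, so everyone contributes w_i; G^SO = 31, W^SO = 31 + 1.5·31 = 77.5.
Deadweight loss = 31.5.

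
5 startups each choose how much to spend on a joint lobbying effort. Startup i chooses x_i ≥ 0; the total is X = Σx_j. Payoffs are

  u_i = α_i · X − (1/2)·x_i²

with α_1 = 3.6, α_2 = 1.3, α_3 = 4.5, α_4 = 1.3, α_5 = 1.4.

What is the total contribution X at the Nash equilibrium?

Startup i's FOC: ∂u_i/∂x_i = α_i − x_i = 0, so x_i* = α_i.
NE contributions = (3.6, 1.3, 4.5, 1.3, 1.4); X = 12.1.

12.1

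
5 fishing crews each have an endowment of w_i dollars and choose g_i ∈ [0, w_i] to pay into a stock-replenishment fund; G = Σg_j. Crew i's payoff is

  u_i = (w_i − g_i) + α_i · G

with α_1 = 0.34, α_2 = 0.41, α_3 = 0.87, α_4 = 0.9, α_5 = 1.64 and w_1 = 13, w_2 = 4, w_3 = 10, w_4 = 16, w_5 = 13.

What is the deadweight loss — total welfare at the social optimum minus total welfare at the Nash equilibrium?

135.88

∂u_i/∂g_i = α_i − 1, so crew i contributes w_i if α_i > 1, else 0.
α_i > 1 for i ∈ {5}; NE contributions (0, 0, 0, 0, 13), G = 13.
W^NE = Σw_i − G^NE + (Σα_i)·G^NE = 56 + 3.16·13 = 97.08.
Planner: ∂(Σu_j)/∂g_i = Σα_j − 1 = 3.16 > 0, so everyone contributes w_i; G^SO = 56, W^SO = 56 + 3.16·56 = 232.96.
Deadweight loss = 135.88.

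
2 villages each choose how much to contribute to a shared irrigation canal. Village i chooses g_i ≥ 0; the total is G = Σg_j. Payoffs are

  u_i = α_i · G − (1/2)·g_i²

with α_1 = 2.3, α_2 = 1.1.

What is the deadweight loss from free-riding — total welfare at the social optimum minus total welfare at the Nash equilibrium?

3.25

Village i's FOC: ∂u_i/∂g_i = α_i − g_i = 0, so g_i* = α_i.
NE contributions = (2.3, 1.1); G = 3.4.
W^NE = (Σα)·G − ½Σα_i² = 3.4² − ½·6.5 = 8.31.
Planner sets g_i = Σα_j = 3.4 for every i, so G^SO = 2·3.4 = 6.8.
W^SO = (Σα)·G^SO − ½·2·(Σα)² = (2/2)·3.4² = 11.56.
Deadweight loss = W^SO − W^NE = 3.25.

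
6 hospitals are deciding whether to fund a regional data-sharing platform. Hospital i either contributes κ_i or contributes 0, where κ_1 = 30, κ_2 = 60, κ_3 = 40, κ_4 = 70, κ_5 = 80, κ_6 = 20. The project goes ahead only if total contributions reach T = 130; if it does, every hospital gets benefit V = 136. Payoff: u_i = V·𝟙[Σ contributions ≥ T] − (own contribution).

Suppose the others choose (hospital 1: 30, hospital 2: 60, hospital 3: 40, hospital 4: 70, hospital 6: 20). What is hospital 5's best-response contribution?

Others' total = 220 ≥ 130; contributing adds cost 80 for no extra benefit.
Best response: 0.

0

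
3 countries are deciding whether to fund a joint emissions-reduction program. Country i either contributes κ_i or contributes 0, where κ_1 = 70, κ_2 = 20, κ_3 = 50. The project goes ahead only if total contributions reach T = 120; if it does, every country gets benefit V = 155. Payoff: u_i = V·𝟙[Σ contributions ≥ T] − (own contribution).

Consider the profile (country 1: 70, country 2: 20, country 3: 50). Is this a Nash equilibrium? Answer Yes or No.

Total = 140 ≥ 120: provided.
Country 1 (pledges 70, payoff 85): dropping to 0 → total 70, payoff 0. No gain.
Country 2 (pledges 20, payoff 135): dropping to 0 → total 120, payoff 155. Profitable deviation.

No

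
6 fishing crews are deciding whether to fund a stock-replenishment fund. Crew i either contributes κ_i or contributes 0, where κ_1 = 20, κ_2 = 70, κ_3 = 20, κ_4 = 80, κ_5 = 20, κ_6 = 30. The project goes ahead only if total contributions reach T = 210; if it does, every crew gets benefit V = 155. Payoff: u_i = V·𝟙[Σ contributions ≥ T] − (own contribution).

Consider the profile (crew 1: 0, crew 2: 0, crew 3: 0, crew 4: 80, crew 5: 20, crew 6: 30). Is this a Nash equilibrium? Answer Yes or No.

No

Total = 130 < 210: not provided.
Crew 1 (pledges 0, payoff 0): pledging 20 → total 150, payoff -20. No gain.
Crew 2 (pledges 0, payoff 0): pledging 70 → total 200, payoff -70. No gain.
Crew 3 (pledges 0, payoff 0): pledging 20 → total 150, payoff -20. No gain.
Crew 4 (pledges 80, payoff -80): dropping to 0 → total 50, payoff 0. Profitable deviation.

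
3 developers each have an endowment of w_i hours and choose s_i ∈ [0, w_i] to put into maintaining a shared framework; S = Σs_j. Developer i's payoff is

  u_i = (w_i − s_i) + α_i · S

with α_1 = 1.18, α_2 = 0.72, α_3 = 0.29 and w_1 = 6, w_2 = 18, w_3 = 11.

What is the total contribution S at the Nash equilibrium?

∂u_i/∂s_i = α_i − 1, so developer i contributes w_i if α_i > 1, else 0.
α_i > 1 for i ∈ {1}; NE contributions (6, 0, 0), S = 6.

6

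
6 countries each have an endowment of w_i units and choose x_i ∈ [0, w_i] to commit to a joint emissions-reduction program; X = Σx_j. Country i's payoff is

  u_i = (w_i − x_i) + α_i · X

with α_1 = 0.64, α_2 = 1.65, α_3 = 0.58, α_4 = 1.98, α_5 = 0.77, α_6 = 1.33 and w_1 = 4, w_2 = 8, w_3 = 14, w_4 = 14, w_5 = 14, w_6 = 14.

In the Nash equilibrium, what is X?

36

∂u_i/∂x_i = α_i − 1, so country i contributes w_i if α_i > 1, else 0.
α_i > 1 for i ∈ {2, 4, 6}; NE contributions (0, 8, 0, 14, 0, 14), X = 36.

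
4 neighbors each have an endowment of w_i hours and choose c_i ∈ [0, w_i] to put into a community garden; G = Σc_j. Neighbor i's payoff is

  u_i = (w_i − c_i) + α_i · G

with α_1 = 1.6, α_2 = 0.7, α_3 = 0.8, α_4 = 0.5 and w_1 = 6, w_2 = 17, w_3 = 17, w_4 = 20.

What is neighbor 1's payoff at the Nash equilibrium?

9.6

∂u_i/∂c_i = α_i − 1, so neighbor i contributes w_i if α_i > 1, else 0.
α_i > 1 for i ∈ {1}; NE contributions (6, 0, 0, 0), G = 6.
u_1 = (6 − 6) + 1.6·6 = 9.6.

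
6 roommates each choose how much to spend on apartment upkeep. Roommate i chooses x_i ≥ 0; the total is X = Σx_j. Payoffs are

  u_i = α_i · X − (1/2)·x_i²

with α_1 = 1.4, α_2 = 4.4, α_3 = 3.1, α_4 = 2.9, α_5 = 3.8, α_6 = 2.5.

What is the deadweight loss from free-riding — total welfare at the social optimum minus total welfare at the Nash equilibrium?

685.235

Roommate i's FOC: ∂u_i/∂x_i = α_i − x_i = 0, so x_i* = α_i.
NE contributions = (1.4, 4.4, 3.1, 2.9, 3.8, 2.5); X = 18.1.
W^NE = (Σα)·X − ½Σα_i² = 18.1² − ½·60.03 = 297.595.
Planner sets x_i = Σα_j = 18.1 for every i, so X^SO = 6·18.1 = 108.6.
W^SO = (Σα)·X^SO − ½·6·(Σα)² = (6/2)·18.1² = 982.83.
Deadweight loss = W^SO − W^NE = 685.235.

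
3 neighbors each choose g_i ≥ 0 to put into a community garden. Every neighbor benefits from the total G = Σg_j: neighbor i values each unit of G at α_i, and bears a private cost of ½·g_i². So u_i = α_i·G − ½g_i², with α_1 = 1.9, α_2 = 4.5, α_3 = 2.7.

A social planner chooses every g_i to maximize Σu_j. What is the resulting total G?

27.3

Planner FOC: ∂(Σu_j)/∂g_i = (Σα_j) − g_i = 0, so g_i^SO = Σα_j = 9.1 for every i; G^SO = 27.3.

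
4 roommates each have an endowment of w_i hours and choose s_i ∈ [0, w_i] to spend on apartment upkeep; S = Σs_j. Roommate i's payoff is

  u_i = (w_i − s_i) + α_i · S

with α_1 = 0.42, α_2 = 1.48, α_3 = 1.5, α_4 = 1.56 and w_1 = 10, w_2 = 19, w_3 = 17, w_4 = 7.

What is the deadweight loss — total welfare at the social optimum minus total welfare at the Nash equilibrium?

39.6

∂u_i/∂s_i = α_i − 1, so roommate i contributes w_i if α_i > 1, else 0.
α_i > 1 for i ∈ {2, 3, 4}; NE contributions (0, 19, 17, 7), S = 43.
W^NE = Σw_i − S^NE + (Σα_i)·S^NE = 53 + 3.96·43 = 223.28.
Planner: ∂(Σu_j)/∂s_i = Σα_j − 1 = 3.96 > 0, so everyone contributes w_i; S^SO = 53, W^SO = 53 + 3.96·53 = 262.88.
Deadweight loss = 39.6.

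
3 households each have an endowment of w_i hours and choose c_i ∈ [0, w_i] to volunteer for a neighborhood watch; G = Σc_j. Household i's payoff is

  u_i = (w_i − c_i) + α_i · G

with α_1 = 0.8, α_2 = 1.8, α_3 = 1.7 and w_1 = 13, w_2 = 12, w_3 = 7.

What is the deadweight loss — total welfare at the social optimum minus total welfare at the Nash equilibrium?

42.9

∂u_i/∂c_i = α_i − 1, so household i contributes w_i if α_i > 1, else 0.
α_i > 1 for i ∈ {2, 3}; NE contributions (0, 12, 7), G = 19.
W^NE = Σw_i − G^NE + (Σα_i)·G^NE = 32 + 3.3·19 = 94.7.
Planner: ∂(Σu_j)/∂c_i = Σα_j − 1 = 3.3 > 0, so everyone contributes w_i; G^SO = 32, W^SO = 32 + 3.3·32 = 137.6.
Deadweight loss = 42.9.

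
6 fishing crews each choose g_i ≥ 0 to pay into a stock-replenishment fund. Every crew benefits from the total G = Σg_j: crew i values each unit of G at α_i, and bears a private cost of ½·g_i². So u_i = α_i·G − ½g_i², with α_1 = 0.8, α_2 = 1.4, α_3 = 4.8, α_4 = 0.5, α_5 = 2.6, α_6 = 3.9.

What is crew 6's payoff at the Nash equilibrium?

46.995

Crew i's FOC: ∂u_i/∂g_i = α_i − g_i = 0, so g_i* = α_i.
NE contributions = (0.8, 1.4, 4.8, 0.5, 2.6, 3.9); G = 14.
u_6 = α_6·G − ½·(g_6)² = 3.9·14 − ½·3.9² = 46.995.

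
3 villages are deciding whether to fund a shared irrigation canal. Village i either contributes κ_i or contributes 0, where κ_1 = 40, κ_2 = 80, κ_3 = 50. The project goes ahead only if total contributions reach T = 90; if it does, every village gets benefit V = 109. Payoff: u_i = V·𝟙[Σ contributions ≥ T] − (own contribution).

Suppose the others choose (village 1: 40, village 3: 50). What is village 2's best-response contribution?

Others' total = 90 ≥ 90; contributing adds cost 80 for no extra benefit.
Best response: 0.

0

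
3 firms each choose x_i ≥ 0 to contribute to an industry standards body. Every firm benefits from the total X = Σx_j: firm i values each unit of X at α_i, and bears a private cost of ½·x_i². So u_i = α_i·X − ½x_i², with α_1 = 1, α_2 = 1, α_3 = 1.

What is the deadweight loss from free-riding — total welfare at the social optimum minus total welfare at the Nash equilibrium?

6

Firm i's FOC: ∂u_i/∂x_i = α_i − x_i = 0, so x_i* = α_i.
NE contributions = (1, 1, 1); X = 3.
W^NE = (Σα)·X − ½Σα_i² = 3² − ½·3 = 7.5.
Planner sets x_i = Σα_j = 3 for every i, so X^SO = 3·3 = 9.
W^SO = (Σα)·X^SO − ½·3·(Σα)² = (3/2)·3² = 13.5.
Deadweight loss = W^SO − W^NE = 6.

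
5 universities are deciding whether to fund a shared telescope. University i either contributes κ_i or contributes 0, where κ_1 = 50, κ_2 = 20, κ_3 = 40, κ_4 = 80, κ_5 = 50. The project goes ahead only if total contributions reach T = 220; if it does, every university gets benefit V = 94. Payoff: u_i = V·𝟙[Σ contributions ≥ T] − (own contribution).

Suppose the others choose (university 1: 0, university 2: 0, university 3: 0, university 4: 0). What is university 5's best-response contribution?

Others' total = 0. Even contributing 50 gives 50 < 220: no benefit either way.
Best response: 0.

0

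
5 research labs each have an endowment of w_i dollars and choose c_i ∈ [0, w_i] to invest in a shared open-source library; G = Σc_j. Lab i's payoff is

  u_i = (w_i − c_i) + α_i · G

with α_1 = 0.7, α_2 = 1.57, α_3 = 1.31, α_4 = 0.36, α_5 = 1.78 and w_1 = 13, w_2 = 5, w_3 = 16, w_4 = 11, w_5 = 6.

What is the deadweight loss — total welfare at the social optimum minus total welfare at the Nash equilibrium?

113.28

∂u_i/∂c_i = α_i − 1, so lab i contributes w_i if α_i > 1, else 0.
α_i > 1 for i ∈ {2, 3, 5}; NE contributions (0, 5, 16, 0, 6), G = 27.
W^NE = Σw_i − G^NE + (Σα_i)·G^NE = 51 + 4.72·27 = 178.44.
Planner: ∂(Σu_j)/∂c_i = Σα_j − 1 = 4.72 > 0, so everyone contributes w_i; G^SO = 51, W^SO = 51 + 4.72·51 = 291.72.
Deadweight loss = 113.28.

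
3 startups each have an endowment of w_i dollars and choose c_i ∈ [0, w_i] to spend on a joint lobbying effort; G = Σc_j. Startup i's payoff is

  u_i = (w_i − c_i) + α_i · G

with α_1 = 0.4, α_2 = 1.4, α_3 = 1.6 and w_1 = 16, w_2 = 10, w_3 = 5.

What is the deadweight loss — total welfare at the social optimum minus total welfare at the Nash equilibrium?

∂u_i/∂c_i = α_i − 1, so startup i contributes w_i if α_i > 1, else 0.
α_i > 1 for i ∈ {2, 3}; NE contributions (0, 10, 5), G = 15.
W^NE = Σw_i − G^NE + (Σα_i)·G^NE = 31 + 2.4·15 = 67.
Planner: ∂(Σu_j)/∂c_i = Σα_j − 1 = 2.4 > 0, so everyone contributes w_i; G^SO = 31, W^SO = 31 + 2.4·31 = 105.4.
Deadweight loss = 38.4.

38.4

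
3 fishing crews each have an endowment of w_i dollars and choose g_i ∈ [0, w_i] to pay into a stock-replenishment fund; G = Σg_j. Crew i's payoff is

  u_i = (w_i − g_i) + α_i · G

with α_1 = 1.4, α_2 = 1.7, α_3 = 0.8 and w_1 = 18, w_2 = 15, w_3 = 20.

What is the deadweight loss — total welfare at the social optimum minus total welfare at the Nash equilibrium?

58

∂u_i/∂g_i = α_i − 1, so crew i contributes w_i if α_i > 1, else 0.
α_i > 1 for i ∈ {1, 2}; NE contributions (18, 15, 0), G = 33.
W^NE = Σw_i − G^NE + (Σα_i)·G^NE = 53 + 2.9·33 = 148.7.
Planner: ∂(Σu_j)/∂g_i = Σα_j − 1 = 2.9 > 0, so everyone contributes w_i; G^SO = 53, W^SO = 53 + 2.9·53 = 206.7.
Deadweight loss = 58.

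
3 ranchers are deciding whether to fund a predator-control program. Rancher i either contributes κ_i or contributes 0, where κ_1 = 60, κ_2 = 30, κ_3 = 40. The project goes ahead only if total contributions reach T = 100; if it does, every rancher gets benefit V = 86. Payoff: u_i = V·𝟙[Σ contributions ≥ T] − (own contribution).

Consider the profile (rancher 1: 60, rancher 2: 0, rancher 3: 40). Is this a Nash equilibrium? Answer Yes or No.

Yes

Total = 100 ≥ 100: provided.
Rancher 1 (pledges 60, payoff 26): dropping to 0 → total 40, payoff 0. No gain.
Rancher 2 (pledges 0, payoff 86): pledging 30 → total 130, payoff 56. No gain.
Rancher 3 (pledges 40, payoff 46): dropping to 0 → total 60, payoff 0. No gain.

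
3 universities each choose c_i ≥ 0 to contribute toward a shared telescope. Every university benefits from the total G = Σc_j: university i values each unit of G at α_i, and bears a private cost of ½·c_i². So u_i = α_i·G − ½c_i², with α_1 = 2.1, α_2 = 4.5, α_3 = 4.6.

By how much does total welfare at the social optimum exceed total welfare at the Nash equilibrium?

85.63

University i's FOC: ∂u_i/∂c_i = α_i − c_i = 0, so c_i* = α_i.
NE contributions = (2.1, 4.5, 4.6); G = 11.2.
W^NE = (Σα)·G − ½Σα_i² = 11.2² − ½·45.82 = 102.53.
Planner sets c_i = Σα_j = 11.2 for every i, so G^SO = 3·11.2 = 33.6.
W^SO = (Σα)·G^SO − ½·3·(Σα)² = (3/2)·11.2² = 188.16.
Deadweight loss = W^SO − W^NE = 85.63.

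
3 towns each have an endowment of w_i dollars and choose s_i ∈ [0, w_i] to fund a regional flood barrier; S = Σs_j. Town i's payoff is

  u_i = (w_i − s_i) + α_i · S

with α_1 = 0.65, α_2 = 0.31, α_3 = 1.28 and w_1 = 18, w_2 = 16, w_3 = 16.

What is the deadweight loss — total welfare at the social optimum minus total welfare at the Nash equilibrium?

∂u_i/∂s_i = α_i − 1, so town i contributes w_i if α_i > 1, else 0.
α_i > 1 for i ∈ {3}; NE contributions (0, 0, 16), S = 16.
W^NE = Σw_i − S^NE + (Σα_i)·S^NE = 50 + 1.24·16 = 69.84.
Planner: ∂(Σu_j)/∂s_i = Σα_j − 1 = 1.24 > 0, so everyone contributes w_i; S^SO = 50, W^SO = 50 + 1.24·50 = 112.
Deadweight loss = 42.16.

42.16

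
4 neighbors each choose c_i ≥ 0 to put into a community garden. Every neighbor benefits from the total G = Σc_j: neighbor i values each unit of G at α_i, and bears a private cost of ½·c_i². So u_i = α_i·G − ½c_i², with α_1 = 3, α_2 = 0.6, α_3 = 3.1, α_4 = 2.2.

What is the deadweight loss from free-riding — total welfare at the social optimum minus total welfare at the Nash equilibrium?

91.115

Neighbor i's FOC: ∂u_i/∂c_i = α_i − c_i = 0, so c_i* = α_i.
NE contributions = (3, 0.6, 3.1, 2.2); G = 8.9.
W^NE = (Σα)·G − ½Σα_i² = 8.9² − ½·23.81 = 67.305.
Planner sets c_i = Σα_j = 8.9 for every i, so G^SO = 4·8.9 = 35.6.
W^SO = (Σα)·G^SO − ½·4·(Σα)² = (4/2)·8.9² = 158.42.
Deadweight loss = W^SO − W^NE = 91.115.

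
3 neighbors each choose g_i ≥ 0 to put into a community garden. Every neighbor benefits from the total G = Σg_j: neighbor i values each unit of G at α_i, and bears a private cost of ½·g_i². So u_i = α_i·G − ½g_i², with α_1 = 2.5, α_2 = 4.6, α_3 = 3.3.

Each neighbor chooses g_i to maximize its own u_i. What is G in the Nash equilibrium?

10.4

Neighbor i's FOC: ∂u_i/∂g_i = α_i − g_i = 0, so g_i* = α_i.
NE contributions = (2.5, 4.6, 3.3); G = 10.4.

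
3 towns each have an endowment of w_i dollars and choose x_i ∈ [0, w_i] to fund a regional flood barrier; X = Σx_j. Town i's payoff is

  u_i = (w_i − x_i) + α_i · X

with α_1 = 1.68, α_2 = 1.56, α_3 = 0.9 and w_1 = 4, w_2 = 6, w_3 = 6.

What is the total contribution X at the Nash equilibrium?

∂u_i/∂x_i = α_i − 1, so town i contributes w_i if α_i > 1, else 0.
α_i > 1 for i ∈ {1, 2}; NE contributions (4, 6, 0), X = 10.

10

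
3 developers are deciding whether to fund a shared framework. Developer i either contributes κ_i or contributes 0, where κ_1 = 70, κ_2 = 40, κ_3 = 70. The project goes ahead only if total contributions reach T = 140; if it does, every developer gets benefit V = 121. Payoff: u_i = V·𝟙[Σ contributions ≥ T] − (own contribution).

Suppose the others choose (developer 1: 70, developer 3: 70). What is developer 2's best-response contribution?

Others' total = 140 ≥ 140; contributing adds cost 40 for no extra benefit.
Best response: 0.

0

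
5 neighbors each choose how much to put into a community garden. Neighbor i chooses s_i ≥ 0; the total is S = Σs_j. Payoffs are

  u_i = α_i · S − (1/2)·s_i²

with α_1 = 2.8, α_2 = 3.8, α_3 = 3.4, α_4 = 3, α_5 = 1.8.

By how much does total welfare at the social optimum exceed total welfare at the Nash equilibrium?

Neighbor i's FOC: ∂u_i/∂s_i = α_i − s_i = 0, so s_i* = α_i.
NE contributions = (2.8, 3.8, 3.4, 3, 1.8); S = 14.8.
W^NE = (Σα)·S − ½Σα_i² = 14.8² − ½·46.08 = 196.
Planner sets s_i = Σα_j = 14.8 for every i, so S^SO = 5·14.8 = 74.
W^SO = (Σα)·S^SO − ½·5·(Σα)² = (5/2)·14.8² = 547.6.
Deadweight loss = W^SO − W^NE = 351.6.

351.6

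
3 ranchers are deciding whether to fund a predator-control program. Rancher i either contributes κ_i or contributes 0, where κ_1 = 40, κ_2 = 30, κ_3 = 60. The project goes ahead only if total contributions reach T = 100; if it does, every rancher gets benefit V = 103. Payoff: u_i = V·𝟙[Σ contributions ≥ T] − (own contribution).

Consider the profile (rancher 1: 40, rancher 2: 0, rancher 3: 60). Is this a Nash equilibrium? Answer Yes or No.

Yes

Total = 100 ≥ 100: provided.
Rancher 1 (pledges 40, payoff 63): dropping to 0 → total 60, payoff 0. No gain.
Rancher 2 (pledges 0, payoff 103): pledging 30 → total 130, payoff 73. No gain.
Rancher 3 (pledges 60, payoff 43): dropping to 0 → total 40, payoff 0. No gain.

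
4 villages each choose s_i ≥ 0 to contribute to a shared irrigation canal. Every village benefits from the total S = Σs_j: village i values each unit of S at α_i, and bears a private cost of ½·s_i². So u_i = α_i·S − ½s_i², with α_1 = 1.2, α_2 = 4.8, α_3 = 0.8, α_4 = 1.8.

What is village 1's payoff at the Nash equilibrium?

9.6

Village i's FOC: ∂u_i/∂s_i = α_i − s_i = 0, so s_i* = α_i.
NE contributions = (1.2, 4.8, 0.8, 1.8); S = 8.6.
u_1 = α_1·S − ½·(s_1)² = 1.2·8.6 − ½·1.2² = 9.6.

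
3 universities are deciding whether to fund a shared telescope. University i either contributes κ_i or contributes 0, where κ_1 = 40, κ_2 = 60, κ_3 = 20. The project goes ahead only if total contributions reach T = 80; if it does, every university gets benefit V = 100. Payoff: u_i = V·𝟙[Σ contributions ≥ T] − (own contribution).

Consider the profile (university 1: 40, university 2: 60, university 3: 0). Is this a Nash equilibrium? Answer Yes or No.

Yes

Total = 100 ≥ 80: provided.
University 1 (pledges 40, payoff 60): dropping to 0 → total 60, payoff 0. No gain.
University 2 (pledges 60, payoff 40): dropping to 0 → total 40, payoff 0. No gain.
University 3 (pledges 0, payoff 100): pledging 20 → total 120, payoff 80. No gain.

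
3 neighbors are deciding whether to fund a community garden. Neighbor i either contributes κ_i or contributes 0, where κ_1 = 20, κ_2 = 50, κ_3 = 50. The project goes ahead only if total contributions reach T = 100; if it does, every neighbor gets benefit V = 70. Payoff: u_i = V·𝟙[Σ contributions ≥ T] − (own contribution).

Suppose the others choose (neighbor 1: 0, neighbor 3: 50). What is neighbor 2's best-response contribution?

Others' total = 50. Contributing 50 brings total to 100 ≥ 100: gain V − κ_2 = 20.
Best response: 50.

50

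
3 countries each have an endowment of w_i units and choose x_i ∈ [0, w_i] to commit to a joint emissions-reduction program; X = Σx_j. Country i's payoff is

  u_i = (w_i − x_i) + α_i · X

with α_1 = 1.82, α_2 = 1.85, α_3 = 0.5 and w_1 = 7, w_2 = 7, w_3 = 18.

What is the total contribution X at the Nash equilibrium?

14

∂u_i/∂x_i = α_i − 1, so country i contributes w_i if α_i > 1, else 0.
α_i > 1 for i ∈ {1, 2}; NE contributions (7, 7, 0), X = 14.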